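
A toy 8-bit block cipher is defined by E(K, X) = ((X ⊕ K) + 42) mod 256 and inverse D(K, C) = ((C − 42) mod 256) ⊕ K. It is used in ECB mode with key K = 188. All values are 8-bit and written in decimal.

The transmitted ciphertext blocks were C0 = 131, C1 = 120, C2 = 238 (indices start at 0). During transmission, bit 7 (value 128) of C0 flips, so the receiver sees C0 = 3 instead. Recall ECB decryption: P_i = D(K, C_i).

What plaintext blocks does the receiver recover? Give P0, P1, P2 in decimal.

P0 = 101, P1 = 242, P2 = 120

Only C0 changed, to 3. In ECB, a change in C_i affects only P_i. Decrypting the received ciphertext:
P0: D(K, 3) = 101.
P1: D(K, 120) = 242.
P2: D(K, 238) = 120.
Blocks that differ from the original plaintext: P0.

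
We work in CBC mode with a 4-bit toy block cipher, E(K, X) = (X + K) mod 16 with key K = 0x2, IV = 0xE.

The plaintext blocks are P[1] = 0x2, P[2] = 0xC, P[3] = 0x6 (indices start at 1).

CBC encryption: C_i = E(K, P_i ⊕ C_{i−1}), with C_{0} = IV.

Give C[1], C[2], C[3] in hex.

C[1]: P[1] ⊕ 0xE = 0xC; E(K, 0xC) = 0xE.
C[2]: P[2] ⊕ 0xE = 0x2; E(K, 0x2) = 0x4.
C[3]: P[3] ⊕ 0x4 = 0x2; E(K, 0x2) = 0x4.

C[1] = 0xE, C[2] = 0x4, C[3] = 0x4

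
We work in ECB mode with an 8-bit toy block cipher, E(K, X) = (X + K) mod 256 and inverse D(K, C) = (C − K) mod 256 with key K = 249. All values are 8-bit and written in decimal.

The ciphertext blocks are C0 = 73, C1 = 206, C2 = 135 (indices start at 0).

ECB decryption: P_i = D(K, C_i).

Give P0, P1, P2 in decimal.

P0: D(K, 73) = 80.
P1: D(K, 206) = 213.
P2: D(K, 135) = 142.

P0 = 80, P1 = 213, P2 = 142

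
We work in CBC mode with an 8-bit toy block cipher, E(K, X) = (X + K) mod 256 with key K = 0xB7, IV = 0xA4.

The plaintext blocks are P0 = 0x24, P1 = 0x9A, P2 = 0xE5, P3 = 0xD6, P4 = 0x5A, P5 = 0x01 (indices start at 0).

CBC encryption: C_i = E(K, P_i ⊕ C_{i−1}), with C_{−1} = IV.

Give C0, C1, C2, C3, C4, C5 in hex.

C0 = 0x37, C1 = 0x64, C2 = 0x38, C3 = 0xA5, C4 = 0xB6, C5 = 0x6E

C0: P0 ⊕ 0xA4 = 0x80; E(K, 0x80) = 0x37.
C1: P1 ⊕ 0x37 = 0xAD; E(K, 0xAD) = 0x64.
C2: P2 ⊕ 0x64 = 0x81; E(K, 0x81) = 0x38.
C3: P3 ⊕ 0x38 = 0xEE; E(K, 0xEE) = 0xA5.
C4: P4 ⊕ 0xA5 = 0xFF; E(K, 0xFF) = 0xB6.
C5: P5 ⊕ 0xB6 = 0xB7; E(K, 0xB7) = 0x6E.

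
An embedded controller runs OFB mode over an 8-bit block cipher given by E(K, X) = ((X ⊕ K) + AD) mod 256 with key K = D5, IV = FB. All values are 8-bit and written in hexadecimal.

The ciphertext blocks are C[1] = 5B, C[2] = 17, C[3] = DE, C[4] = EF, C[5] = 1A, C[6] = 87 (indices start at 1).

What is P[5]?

OFB decryption: S_i = E(K, S_{i−1}) with S_{0} = IV; P_i = C_i ⊕ S_i.
P[1]: S = E(K, FB) = DB; 5B ⊕ DB = 80.
P[2]: S = E(K, DB) = BB; 17 ⊕ BB = AC.
P[3]: S = E(K, BB) = 1B; DE ⊕ 1B = C5.
P[4]: S = E(K, 1B) = 7B; EF ⊕ 7B = 94.
P[5]: S = E(K, 7B) = 5B; 1A ⊕ 5B = 41.

P[5] = 41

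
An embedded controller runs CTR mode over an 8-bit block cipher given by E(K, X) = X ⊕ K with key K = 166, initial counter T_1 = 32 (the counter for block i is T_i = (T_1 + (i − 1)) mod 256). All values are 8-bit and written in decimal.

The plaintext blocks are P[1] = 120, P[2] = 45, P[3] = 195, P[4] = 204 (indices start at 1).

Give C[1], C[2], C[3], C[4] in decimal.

CTR encryption: S_i = E(K, T_i) where T_i is the counter for block i; C_i = P_i ⊕ S_i.
C[1]: T = 32, S = E(K, T) = 134; 120 ⊕ 134 = 254.
C[2]: T = 33, S = E(K, T) = 135; 45 ⊕ 135 = 170.
C[3]: T = 34, S = E(K, T) = 132; 195 ⊕ 132 = 71.
C[4]: T = 35, S = E(K, T) = 133; 204 ⊕ 133 = 73.

C[1] = 254, C[2] = 170, C[3] = 71, C[4] = 73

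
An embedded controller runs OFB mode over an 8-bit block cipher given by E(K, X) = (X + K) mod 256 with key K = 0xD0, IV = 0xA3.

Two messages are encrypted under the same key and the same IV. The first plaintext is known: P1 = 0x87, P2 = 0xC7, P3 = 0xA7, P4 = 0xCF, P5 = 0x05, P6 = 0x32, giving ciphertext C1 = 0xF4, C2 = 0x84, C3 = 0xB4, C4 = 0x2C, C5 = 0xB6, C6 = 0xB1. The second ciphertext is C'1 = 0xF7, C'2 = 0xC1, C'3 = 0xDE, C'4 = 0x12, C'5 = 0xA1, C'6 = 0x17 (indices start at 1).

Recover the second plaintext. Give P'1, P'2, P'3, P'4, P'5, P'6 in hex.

P'1 = 0x84, P'2 = 0x82, P'3 = 0xCD, P'4 = 0xF1, P'5 = 0x12, P'6 = 0x94

In OFB with a reused IV, both messages share the same keystream S_i, so C_i ⊕ C'_i = P_i ⊕ P'_i and thus P'_i = P_i ⊕ C_i ⊕ C'_i.
P'1: 0x87 ⊕ 0xF4 ⊕ 0xF7 = 0x84.
P'2: 0xC7 ⊕ 0x84 ⊕ 0xC1 = 0x82.
P'3: 0xA7 ⊕ 0xB4 ⊕ 0xDE = 0xCD.
P'4: 0xCF ⊕ 0x2C ⊕ 0x12 = 0xF1.
P'5: 0x05 ⊕ 0xB6 ⊕ 0xA1 = 0x12.
P'6: 0x32 ⊕ 0xB1 ⊕ 0x17 = 0x94.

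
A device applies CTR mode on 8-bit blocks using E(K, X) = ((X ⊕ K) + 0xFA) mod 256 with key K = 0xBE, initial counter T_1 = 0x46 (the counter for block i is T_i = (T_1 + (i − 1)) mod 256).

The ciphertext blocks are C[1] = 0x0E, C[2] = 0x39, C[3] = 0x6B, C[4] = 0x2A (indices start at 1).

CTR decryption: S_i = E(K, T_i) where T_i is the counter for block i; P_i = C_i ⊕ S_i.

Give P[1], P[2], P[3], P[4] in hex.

P[1]: T = 0x46, S = E(K, T) = 0xF2; 0x0E ⊕ 0xF2 = 0xFC.
P[2]: T = 0x47, S = E(K, T) = 0xF3; 0x39 ⊕ 0xF3 = 0xCA.
P[3]: T = 0x48, S = E(K, T) = 0xF0; 0x6B ⊕ 0xF0 = 0x9B.
P[4]: T = 0x49, S = E(K, T) = 0xF1; 0x2A ⊕ 0xF1 = 0xDB.

P[1] = 0xFC, P[2] = 0xCA, P[3] = 0x9B, P[4] = 0xDB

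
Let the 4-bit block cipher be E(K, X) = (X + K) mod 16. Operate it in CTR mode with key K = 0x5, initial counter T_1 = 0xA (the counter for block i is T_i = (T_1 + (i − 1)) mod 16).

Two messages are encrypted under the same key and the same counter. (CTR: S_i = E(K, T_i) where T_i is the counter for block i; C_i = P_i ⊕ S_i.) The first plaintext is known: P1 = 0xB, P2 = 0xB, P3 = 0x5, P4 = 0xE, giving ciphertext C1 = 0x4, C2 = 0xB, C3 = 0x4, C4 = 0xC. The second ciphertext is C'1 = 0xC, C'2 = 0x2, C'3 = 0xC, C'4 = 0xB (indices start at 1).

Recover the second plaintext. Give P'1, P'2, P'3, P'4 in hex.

In CTR with a reused counter, both messages share the same keystream S_i, so C_i ⊕ C'_i = P_i ⊕ P'_i and thus P'_i = P_i ⊕ C_i ⊕ C'_i.
P'1: 0xB ⊕ 0x4 ⊕ 0xC = 0x3.
P'2: 0xB ⊕ 0xB ⊕ 0x2 = 0x2.
P'3: 0x5 ⊕ 0x4 ⊕ 0xC = 0xD.
P'4: 0xE ⊕ 0xC ⊕ 0xB = 0x9.

P'1 = 0x3, P'2 = 0x2, P'3 = 0xD, P'4 = 0x9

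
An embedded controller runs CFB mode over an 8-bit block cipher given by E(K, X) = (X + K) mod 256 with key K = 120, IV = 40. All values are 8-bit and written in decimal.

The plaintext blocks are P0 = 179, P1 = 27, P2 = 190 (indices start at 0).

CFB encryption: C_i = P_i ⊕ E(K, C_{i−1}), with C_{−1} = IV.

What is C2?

C0: E(K, 40) = 160; 179 ⊕ 160 = 19.
C1: E(K, 19) = 139; 27 ⊕ 139 = 144.
C2: E(K, 144) = 8; 190 ⊕ 8 = 182.

C2 = 182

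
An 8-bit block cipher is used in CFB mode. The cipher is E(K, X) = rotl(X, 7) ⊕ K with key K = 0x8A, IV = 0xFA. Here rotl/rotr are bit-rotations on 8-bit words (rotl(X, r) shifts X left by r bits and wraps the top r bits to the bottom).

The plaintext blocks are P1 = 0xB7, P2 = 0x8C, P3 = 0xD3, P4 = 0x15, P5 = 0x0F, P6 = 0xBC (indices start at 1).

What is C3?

CFB encryption: C_i = P_i ⊕ E(K, C_{i−1}), with C_{0} = IV.
C1: E(K, 0xFA) = 0xF7; 0xB7 ⊕ 0xF7 = 0x40.
C2: E(K, 0x40) = 0xAA; 0x8C ⊕ 0xAA = 0x26.
C3: E(K, 0x26) = 0x99; 0xD3 ⊕ 0x99 = 0x4A.

C3 = 0x4A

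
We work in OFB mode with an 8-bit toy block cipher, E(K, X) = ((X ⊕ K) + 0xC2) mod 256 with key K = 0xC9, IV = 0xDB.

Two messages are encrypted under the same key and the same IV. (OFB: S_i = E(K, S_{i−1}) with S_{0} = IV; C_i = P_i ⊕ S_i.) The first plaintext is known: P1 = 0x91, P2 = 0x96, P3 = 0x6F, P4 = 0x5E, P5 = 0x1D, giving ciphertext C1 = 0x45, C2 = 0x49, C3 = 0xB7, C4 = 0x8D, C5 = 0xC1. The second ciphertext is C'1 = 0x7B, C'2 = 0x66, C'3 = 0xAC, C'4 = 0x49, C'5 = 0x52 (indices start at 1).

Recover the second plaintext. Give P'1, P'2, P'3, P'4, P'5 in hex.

In OFB with a reused IV, both messages share the same keystream S_i, so C_i ⊕ C'_i = P_i ⊕ P'_i and thus P'_i = P_i ⊕ C_i ⊕ C'_i.
P'1: 0x91 ⊕ 0x45 ⊕ 0x7B = 0xAF.
P'2: 0x96 ⊕ 0x49 ⊕ 0x66 = 0xB9.
P'3: 0x6F ⊕ 0xB7 ⊕ 0xAC = 0x74.
P'4: 0x5E ⊕ 0x8D ⊕ 0x49 = 0x9A.
P'5: 0x1D ⊕ 0xC1 ⊕ 0x52 = 0x8E.

P'1 = 0xAF, P'2 = 0xB9, P'3 = 0x74, P'4 = 0x9A, P'5 = 0x8E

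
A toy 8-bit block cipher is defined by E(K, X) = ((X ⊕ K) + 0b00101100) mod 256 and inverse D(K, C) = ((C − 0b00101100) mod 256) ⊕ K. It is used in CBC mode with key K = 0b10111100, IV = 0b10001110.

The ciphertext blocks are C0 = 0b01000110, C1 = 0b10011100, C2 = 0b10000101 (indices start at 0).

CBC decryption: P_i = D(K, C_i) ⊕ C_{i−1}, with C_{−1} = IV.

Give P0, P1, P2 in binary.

P0 = 0b00101000, P1 = 0b10001010, P2 = 0b01111001

P0: D(K, 0b01000110) = 0b10100110; 0b10100110 ⊕ 0b10001110 = 0b00101000.
P1: D(K, 0b10011100) = 0b11001100; 0b11001100 ⊕ 0b01000110 = 0b10001010.
P2: D(K, 0b10000101) = 0b11100101; 0b11100101 ⊕ 0b10011100 = 0b01111001.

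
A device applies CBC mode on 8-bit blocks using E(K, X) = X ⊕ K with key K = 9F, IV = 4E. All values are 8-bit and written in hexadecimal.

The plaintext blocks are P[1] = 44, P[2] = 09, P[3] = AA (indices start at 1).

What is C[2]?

C[2] = 03

CBC encryption: C_i = E(K, P_i ⊕ C_{i−1}), with C_{0} = IV.
C[1]: P[1] ⊕ 4E = 0A; E(K, 0A) = 95.
C[2]: P[2] ⊕ 95 = 9C; E(K, 9C) = 03.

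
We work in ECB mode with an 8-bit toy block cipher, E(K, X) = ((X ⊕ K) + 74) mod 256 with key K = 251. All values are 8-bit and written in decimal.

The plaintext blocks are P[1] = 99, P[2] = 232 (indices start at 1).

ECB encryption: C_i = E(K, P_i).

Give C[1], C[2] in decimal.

C[1]: E(K, 99) = 226.
C[2]: E(K, 232) = 93.

C[1] = 226, C[2] = 93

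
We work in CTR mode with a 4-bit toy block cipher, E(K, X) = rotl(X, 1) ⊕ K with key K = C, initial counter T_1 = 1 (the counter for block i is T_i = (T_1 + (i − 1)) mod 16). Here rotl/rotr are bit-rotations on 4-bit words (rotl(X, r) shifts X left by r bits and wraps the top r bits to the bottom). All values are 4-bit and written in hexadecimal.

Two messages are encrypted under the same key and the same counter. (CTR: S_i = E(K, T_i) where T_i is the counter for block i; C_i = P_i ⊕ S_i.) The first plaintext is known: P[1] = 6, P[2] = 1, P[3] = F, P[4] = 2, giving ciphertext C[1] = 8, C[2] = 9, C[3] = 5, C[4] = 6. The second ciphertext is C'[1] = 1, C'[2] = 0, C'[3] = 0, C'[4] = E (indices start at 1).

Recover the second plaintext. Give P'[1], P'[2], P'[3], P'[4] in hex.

In CTR with a reused counter, both messages share the same keystream S_i, so C_i ⊕ C'_i = P_i ⊕ P'_i and thus P'_i = P_i ⊕ C_i ⊕ C'_i.
P'[1]: 6 ⊕ 8 ⊕ 1 = F.
P'[2]: 1 ⊕ 9 ⊕ 0 = 8.
P'[3]: F ⊕ 5 ⊕ 0 = A.
P'[4]: 2 ⊕ 6 ⊕ E = A.

P'[1] = F, P'[2] = 8, P'[3] = A, P'[4] = A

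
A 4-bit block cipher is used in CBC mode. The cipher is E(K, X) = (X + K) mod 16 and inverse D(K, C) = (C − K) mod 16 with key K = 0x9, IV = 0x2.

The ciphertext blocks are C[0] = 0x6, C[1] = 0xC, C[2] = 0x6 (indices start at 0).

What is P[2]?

P[2] = 0x1

CBC decryption: P_i = D(K, C_i) ⊕ C_{i−1}, with C_{−1} = IV.
P[2]: D(K, 0x6) = 0xD; 0xD ⊕ 0xC = 0x1.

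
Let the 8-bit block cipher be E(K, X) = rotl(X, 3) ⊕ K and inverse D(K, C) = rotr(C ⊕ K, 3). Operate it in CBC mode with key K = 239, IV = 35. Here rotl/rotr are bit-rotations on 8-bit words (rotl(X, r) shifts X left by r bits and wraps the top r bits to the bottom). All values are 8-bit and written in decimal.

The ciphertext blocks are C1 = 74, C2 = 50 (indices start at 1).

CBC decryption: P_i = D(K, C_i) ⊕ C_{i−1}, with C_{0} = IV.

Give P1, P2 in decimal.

P1: D(K, 74) = 180; 180 ⊕ 35 = 151.
P2: D(K, 50) = 187; 187 ⊕ 74 = 241.

P1 = 151, P2 = 241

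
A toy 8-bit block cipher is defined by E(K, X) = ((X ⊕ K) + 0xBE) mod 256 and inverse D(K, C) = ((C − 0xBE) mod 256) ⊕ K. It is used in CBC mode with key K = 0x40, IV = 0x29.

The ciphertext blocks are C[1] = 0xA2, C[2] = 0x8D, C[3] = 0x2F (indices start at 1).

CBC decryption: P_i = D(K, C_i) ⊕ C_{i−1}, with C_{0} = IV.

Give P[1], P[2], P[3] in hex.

P[1] = 0x8D, P[2] = 0x2D, P[3] = 0xBC

P[1]: D(K, 0xA2) = 0xA4; 0xA4 ⊕ 0x29 = 0x8D.
P[2]: D(K, 0x8D) = 0x8F; 0x8F ⊕ 0xA2 = 0x2D.
P[3]: D(K, 0x2F) = 0x31; 0x31 ⊕ 0x8D = 0xBC.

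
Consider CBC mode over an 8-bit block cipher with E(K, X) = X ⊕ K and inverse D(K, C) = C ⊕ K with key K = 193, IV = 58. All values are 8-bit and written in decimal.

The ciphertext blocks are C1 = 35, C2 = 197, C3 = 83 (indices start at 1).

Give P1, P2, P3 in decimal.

CBC decryption: P_i = D(K, C_i) ⊕ C_{i−1}, with C_{0} = IV.
P1: D(K, 35) = 226; 226 ⊕ 58 = 216.
P2: D(K, 197) = 4; 4 ⊕ 35 = 39.
P3: D(K, 83) = 146; 146 ⊕ 197 = 87.

P1 = 216, P2 = 39, P3 = 87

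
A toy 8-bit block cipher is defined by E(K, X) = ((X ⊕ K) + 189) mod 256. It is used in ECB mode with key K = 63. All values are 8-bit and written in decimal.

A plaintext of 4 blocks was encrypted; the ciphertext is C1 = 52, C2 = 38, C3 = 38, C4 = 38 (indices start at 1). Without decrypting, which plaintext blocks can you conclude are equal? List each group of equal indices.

P2 = P3 = P4

ECB encrypts each block independently with the same key, so equal ciphertext blocks imply equal plaintext blocks.
C2 = C3 = C4 = 38, so P2 = P3 = P4.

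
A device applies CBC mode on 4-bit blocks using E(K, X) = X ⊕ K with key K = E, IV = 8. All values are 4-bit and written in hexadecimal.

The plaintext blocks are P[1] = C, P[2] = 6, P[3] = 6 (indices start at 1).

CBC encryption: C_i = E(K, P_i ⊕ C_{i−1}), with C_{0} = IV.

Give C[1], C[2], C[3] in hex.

C[1] = A, C[2] = 2, C[3] = A

C[1]: P[1] ⊕ 8 = 4; E(K, 4) = A.
C[2]: P[2] ⊕ A = C; E(K, C) = 2.
C[3]: P[3] ⊕ 2 = 4; E(K, 4) = A.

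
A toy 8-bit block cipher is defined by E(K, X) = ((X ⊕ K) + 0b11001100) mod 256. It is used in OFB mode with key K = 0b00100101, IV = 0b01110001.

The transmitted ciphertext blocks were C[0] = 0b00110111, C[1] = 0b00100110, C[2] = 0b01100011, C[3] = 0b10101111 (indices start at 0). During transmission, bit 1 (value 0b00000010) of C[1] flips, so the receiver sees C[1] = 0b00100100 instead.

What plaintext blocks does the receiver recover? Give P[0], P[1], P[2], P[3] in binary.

OFB decryption: S_i = E(K, S_{i−1}) with S_{−1} = IV; P_i = C_i ⊕ S_i.
Only C[1] changed, to 0b00100100. In OFB, a change in C_i flips the same bit in P_i only; the keystream is unaffected. Decrypting the received ciphertext:
P[0]: S = E(K, 0b01110001) = 0b00100000; 0b00110111 ⊕ 0b00100000 = 0b00010111.
P[1]: S = E(K, 0b00100000) = 0b11010001; 0b00100100 ⊕ 0b11010001 = 0b11110101.
P[2]: S = E(K, 0b11010001) = 0b11000000; 0b01100011 ⊕ 0b11000000 = 0b10100011.
P[3]: S = E(K, 0b11000000) = 0b10110001; 0b10101111 ⊕ 0b10110001 = 0b00011110.
Blocks that differ from the original plaintext: P[1].

P[0] = 0b00010111, P[1] = 0b11110101, P[2] = 0b10100011, P[3] = 0b00011110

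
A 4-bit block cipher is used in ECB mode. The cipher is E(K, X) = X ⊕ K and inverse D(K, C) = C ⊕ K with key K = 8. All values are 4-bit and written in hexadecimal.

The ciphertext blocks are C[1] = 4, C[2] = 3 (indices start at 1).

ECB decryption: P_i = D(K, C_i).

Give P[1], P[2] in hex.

P[1]: D(K, 4) = C.
P[2]: D(K, 3) = B.

P[1] = C, P[2] = B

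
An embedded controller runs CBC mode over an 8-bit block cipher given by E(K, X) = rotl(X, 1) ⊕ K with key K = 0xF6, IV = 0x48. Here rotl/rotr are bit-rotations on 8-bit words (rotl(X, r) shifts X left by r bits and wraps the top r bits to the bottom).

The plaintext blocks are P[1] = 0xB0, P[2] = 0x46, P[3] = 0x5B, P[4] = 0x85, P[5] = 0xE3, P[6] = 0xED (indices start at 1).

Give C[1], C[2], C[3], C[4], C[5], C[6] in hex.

C[1] = 0x07, C[2] = 0x74, C[3] = 0xA8, C[4] = 0xAC, C[5] = 0x68, C[6] = 0xFD

CBC encryption: C_i = E(K, P_i ⊕ C_{i−1}), with C_{0} = IV.
C[1]: P[1] ⊕ 0x48 = 0xF8; E(K, 0xF8) = 0x07.
C[2]: P[2] ⊕ 0x07 = 0x41; E(K, 0x41) = 0x74.
C[3]: P[3] ⊕ 0x74 = 0x2F; E(K, 0x2F) = 0xA8.
C[4]: P[4] ⊕ 0xA8 = 0x2D; E(K, 0x2D) = 0xAC.
C[5]: P[5] ⊕ 0xAC = 0x4F; E(K, 0x4F) = 0x68.
C[6]: P[6] ⊕ 0x68 = 0x85; E(K, 0x85) = 0xFD.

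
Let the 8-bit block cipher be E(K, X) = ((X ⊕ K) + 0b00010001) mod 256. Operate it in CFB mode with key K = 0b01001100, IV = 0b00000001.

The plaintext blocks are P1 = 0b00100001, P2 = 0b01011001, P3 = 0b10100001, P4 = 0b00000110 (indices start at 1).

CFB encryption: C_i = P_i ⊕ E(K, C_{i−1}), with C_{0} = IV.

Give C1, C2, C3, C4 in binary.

C1 = 0b01111111, C2 = 0b00011101, C3 = 0b11000011, C4 = 0b10100110

C1: E(K, 0b00000001) = 0b01011110; 0b00100001 ⊕ 0b01011110 = 0b01111111.
C2: E(K, 0b01111111) = 0b01000100; 0b01011001 ⊕ 0b01000100 = 0b00011101.
C3: E(K, 0b00011101) = 0b01100010; 0b10100001 ⊕ 0b01100010 = 0b11000011.
C4: E(K, 0b11000011) = 0b10100000; 0b00000110 ⊕ 0b10100000 = 0b10100110.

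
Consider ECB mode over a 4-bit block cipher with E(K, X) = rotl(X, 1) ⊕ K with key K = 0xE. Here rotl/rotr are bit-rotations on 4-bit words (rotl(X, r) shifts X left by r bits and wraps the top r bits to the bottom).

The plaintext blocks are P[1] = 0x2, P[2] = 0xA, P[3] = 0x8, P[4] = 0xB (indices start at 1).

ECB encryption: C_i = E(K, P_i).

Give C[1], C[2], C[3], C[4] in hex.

C[1] = 0xA, C[2] = 0xB, C[3] = 0xF, C[4] = 0x9

C[1]: E(K, 0x2) = 0xA.
C[2]: E(K, 0xA) = 0xB.
C[3]: E(K, 0x8) = 0xF.
C[4]: E(K, 0xB) = 0x9.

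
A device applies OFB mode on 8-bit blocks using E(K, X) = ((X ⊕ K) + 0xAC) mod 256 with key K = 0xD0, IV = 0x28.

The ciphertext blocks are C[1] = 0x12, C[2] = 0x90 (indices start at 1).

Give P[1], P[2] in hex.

OFB decryption: S_i = E(K, S_{i−1}) with S_{0} = IV; P_i = C_i ⊕ S_i.
P[1]: S = E(K, 0x28) = 0xA4; 0x12 ⊕ 0xA4 = 0xB6.
P[2]: S = E(K, 0xA4) = 0x20; 0x90 ⊕ 0x20 = 0xB0.

P[1] = 0xB6, P[2] = 0xB0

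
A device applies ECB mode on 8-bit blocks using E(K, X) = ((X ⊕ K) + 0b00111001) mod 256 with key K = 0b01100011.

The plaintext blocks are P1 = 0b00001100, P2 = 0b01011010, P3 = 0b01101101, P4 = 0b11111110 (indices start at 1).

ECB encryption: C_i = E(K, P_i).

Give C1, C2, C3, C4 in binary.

C1 = 0b10101000, C2 = 0b01110010, C3 = 0b01000111, C4 = 0b11010110

C1: E(K, 0b00001100) = 0b10101000.
C2: E(K, 0b01011010) = 0b01110010.
C3: E(K, 0b01101101) = 0b01000111.
C4: E(K, 0b11111110) = 0b11010110.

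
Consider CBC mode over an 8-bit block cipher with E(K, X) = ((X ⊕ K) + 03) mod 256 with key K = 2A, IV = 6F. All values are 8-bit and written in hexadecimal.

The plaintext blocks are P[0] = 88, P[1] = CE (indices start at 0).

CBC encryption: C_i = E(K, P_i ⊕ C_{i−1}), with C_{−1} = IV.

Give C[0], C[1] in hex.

C[0]: P[0] ⊕ 6F = E7; E(K, E7) = D0.
C[1]: P[1] ⊕ D0 = 1E; E(K, 1E) = 37.

C[0] = D0, C[1] = 37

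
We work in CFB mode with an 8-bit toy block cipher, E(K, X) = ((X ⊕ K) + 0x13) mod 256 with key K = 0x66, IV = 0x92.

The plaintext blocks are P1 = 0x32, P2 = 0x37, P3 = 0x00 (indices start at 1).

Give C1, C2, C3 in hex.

C1 = 0x35, C2 = 0x51, C3 = 0x4A

CFB encryption: C_i = P_i ⊕ E(K, C_{i−1}), with C_{0} = IV.
C1: E(K, 0x92) = 0x07; 0x32 ⊕ 0x07 = 0x35.
C2: E(K, 0x35) = 0x66; 0x37 ⊕ 0x66 = 0x51.
C3: E(K, 0x51) = 0x4A; 0x00 ⊕ 0x4A = 0x4A.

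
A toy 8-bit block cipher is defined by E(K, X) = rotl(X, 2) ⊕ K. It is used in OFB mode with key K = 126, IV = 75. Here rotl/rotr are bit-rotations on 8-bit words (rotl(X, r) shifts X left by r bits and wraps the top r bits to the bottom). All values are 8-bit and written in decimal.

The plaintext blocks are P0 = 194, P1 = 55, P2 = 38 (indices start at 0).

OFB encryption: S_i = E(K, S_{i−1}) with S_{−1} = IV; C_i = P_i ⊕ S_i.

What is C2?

C2 = 148

C0: S = E(K, 75) = 83; 194 ⊕ 83 = 145.
C1: S = E(K, 83) = 51; 55 ⊕ 51 = 4.
C2: S = E(K, 51) = 178; 38 ⊕ 178 = 148.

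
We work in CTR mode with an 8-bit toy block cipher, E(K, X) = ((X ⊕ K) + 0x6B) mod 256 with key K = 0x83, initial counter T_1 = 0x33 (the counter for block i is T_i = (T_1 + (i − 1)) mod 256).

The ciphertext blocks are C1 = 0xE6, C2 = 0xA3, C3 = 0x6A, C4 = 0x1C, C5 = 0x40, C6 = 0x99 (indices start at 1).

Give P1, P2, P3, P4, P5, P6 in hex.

P1 = 0xFD, P2 = 0x81, P3 = 0x4B, P4 = 0x3C, P5 = 0x5F, P6 = 0xBF

CTR decryption: S_i = E(K, T_i) where T_i is the counter for block i; P_i = C_i ⊕ S_i.
P1: T = 0x33, S = E(K, T) = 0x1B; 0xE6 ⊕ 0x1B = 0xFD.
P2: T = 0x34, S = E(K, T) = 0x22; 0xA3 ⊕ 0x22 = 0x81.
P3: T = 0x35, S = E(K, T) = 0x21; 0x6A ⊕ 0x21 = 0x4B.
P4: T = 0x36, S = E(K, T) = 0x20; 0x1C ⊕ 0x20 = 0x3C.
P5: T = 0x37, S = E(K, T) = 0x1F; 0x40 ⊕ 0x1F = 0x5F.
P6: T = 0x38, S = E(K, T) = 0x26; 0x99 ⊕ 0x26 = 0xBF.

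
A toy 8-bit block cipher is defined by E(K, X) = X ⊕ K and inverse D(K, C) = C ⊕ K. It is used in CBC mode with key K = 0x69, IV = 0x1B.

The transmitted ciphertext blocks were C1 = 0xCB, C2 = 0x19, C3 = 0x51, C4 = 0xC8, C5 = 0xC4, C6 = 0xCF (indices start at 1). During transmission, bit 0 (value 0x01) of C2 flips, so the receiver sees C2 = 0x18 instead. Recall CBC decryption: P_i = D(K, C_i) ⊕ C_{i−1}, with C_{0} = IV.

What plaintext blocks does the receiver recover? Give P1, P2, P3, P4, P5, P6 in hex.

Only C2 changed, to 0x18. In CBC, a change in C_i garbles P_i and flips the same bit in P_{i+1}. Decrypting the received ciphertext:
P1: D(K, 0xCB) = 0xA2; 0xA2 ⊕ 0x1B = 0xB9.
P2: D(K, 0x18) = 0x71; 0x71 ⊕ 0xCB = 0xBA.
P3: D(K, 0x51) = 0x38; 0x38 ⊕ 0x18 = 0x20.
P4: D(K, 0xC8) = 0xA1; 0xA1 ⊕ 0x51 = 0xF0.
P5: D(K, 0xC4) = 0xAD; 0xAD ⊕ 0xC8 = 0x65.
P6: D(K, 0xCF) = 0xA6; 0xA6 ⊕ 0xC4 = 0x62.
Blocks that differ from the original plaintext: P2, P3.

P1 = 0xB9, P2 = 0xBA, P3 = 0x20, P4 = 0xF0, P5 = 0x65, P6 = 0x62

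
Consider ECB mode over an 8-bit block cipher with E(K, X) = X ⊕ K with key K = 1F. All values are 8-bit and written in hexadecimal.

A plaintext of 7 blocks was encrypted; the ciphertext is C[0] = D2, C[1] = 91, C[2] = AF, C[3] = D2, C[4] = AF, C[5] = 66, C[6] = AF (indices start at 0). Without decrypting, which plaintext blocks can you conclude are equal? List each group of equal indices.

ECB encrypts each block independently with the same key, so equal ciphertext blocks imply equal plaintext blocks.
C[0] = C[3] = D2, so P[0] = P[3].
C[2] = C[4] = C[6] = AF, so P[2] = P[4] = P[6].

P[0] = P[3]; P[2] = P[4] = P[6]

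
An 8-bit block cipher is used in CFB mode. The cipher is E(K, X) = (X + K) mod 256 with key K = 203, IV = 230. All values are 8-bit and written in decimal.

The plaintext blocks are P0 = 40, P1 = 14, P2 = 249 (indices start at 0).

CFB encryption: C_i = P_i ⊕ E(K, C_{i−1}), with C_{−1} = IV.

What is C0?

C0 = 153

C0: E(K, 230) = 177; 40 ⊕ 177 = 153.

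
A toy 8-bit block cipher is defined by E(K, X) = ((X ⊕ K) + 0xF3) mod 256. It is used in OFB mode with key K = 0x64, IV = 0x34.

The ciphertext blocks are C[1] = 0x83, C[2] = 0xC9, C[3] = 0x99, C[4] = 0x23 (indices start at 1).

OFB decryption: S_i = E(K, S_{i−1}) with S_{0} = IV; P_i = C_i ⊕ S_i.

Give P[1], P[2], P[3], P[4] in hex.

P[1] = 0xC0, P[2] = 0xD3, P[3] = 0xE8, P[4] = 0x2B

P[1]: S = E(K, 0x34) = 0x43; 0x83 ⊕ 0x43 = 0xC0.
P[2]: S = E(K, 0x43) = 0x1A; 0xC9 ⊕ 0x1A = 0xD3.
P[3]: S = E(K, 0x1A) = 0x71; 0x99 ⊕ 0x71 = 0xE8.
P[4]: S = E(K, 0x71) = 0x08; 0x23 ⊕ 0x08 = 0x2B.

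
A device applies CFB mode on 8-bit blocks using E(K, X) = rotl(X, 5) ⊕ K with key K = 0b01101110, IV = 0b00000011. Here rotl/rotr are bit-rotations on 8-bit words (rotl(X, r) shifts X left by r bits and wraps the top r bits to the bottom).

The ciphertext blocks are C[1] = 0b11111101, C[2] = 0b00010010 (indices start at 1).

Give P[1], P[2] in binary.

P[1] = 0b11110011, P[2] = 0b11000011

CFB decryption: P_i = C_i ⊕ E(K, C_{i−1}), with C_{0} = IV.
P[1]: E(K, 0b00000011) = 0b00001110; 0b11111101 ⊕ 0b00001110 = 0b11110011.
P[2]: E(K, 0b11111101) = 0b11010001; 0b00010010 ⊕ 0b11010001 = 0b11000011.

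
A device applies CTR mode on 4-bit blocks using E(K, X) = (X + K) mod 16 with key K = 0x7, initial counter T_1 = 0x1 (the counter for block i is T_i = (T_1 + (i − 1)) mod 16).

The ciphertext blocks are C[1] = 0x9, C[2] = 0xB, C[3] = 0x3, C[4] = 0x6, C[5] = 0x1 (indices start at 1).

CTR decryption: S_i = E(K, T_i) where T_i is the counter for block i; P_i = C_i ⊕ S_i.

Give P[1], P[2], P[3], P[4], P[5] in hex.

P[1]: T = 0x1, S = E(K, T) = 0x8; 0x9 ⊕ 0x8 = 0x1.
P[2]: T = 0x2, S = E(K, T) = 0x9; 0xB ⊕ 0x9 = 0x2.
P[3]: T = 0x3, S = E(K, T) = 0xA; 0x3 ⊕ 0xA = 0x9.
P[4]: T = 0x4, S = E(K, T) = 0xB; 0x6 ⊕ 0xB = 0xD.
P[5]: T = 0x5, S = E(K, T) = 0xC; 0x1 ⊕ 0xC = 0xD.

P[1] = 0x1, P[2] = 0x2, P[3] = 0x9, P[4] = 0xD, P[5] = 0xD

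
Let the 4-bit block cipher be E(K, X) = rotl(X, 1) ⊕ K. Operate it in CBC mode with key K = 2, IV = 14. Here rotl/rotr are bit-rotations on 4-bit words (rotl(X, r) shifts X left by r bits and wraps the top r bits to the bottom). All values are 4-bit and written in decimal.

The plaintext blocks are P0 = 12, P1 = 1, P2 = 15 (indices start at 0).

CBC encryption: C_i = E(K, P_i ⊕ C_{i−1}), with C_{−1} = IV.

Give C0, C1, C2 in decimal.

C0: P0 ⊕ 14 = 2; E(K, 2) = 6.
C1: P1 ⊕ 6 = 7; E(K, 7) = 12.
C2: P2 ⊕ 12 = 3; E(K, 3) = 4.

C0 = 6, C1 = 12, C2 = 4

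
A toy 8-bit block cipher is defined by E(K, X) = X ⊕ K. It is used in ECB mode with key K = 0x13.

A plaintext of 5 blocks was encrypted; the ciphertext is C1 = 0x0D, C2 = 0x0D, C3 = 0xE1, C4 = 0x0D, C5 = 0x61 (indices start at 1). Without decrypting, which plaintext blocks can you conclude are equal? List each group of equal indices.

P1 = P2 = P4

ECB encrypts each block independently with the same key, so equal ciphertext blocks imply equal plaintext blocks.
C1 = C2 = C4 = 0x0D, so P1 = P2 = P4.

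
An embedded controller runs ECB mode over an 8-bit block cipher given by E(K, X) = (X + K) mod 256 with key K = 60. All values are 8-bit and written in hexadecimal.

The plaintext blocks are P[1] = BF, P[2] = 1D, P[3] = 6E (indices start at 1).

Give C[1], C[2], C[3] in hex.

ECB encryption: C_i = E(K, P_i).
C[1]: E(K, BF) = 1F.
C[2]: E(K, 1D) = 7D.
C[3]: E(K, 6E) = CE.

C[1] = 1F, C[2] = 7D, C[3] = CE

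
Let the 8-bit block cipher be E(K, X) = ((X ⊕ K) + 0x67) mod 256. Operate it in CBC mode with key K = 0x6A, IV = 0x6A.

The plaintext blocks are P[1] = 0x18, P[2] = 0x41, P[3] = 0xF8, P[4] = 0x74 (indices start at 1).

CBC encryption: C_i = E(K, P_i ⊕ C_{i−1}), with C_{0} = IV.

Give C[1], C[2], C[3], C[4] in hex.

C[1]: P[1] ⊕ 0x6A = 0x72; E(K, 0x72) = 0x7F.
C[2]: P[2] ⊕ 0x7F = 0x3E; E(K, 0x3E) = 0xBB.
C[3]: P[3] ⊕ 0xBB = 0x43; E(K, 0x43) = 0x90.
C[4]: P[4] ⊕ 0x90 = 0xE4; E(K, 0xE4) = 0xF5.

C[1] = 0x7F, C[2] = 0xBB, C[3] = 0x90, C[4] = 0xF5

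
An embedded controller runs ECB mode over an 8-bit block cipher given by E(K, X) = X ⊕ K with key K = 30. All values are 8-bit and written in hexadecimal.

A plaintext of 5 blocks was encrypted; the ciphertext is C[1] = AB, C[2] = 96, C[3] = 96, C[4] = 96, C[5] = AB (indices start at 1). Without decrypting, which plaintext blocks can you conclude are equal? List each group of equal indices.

ECB encrypts each block independently with the same key, so equal ciphertext blocks imply equal plaintext blocks.
C[1] = C[5] = AB, so P[1] = P[5].
C[2] = C[3] = C[4] = 96, so P[2] = P[3] = P[4].

P[1] = P[5]; P[2] = P[3] = P[4]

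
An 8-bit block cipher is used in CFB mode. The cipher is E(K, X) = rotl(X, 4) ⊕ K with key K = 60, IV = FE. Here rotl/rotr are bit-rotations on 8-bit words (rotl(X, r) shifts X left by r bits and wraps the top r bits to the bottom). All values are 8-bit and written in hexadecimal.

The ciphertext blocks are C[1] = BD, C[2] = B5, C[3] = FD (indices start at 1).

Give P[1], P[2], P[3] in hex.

CFB decryption: P_i = C_i ⊕ E(K, C_{i−1}), with C_{0} = IV.
P[1]: E(K, FE) = 8F; BD ⊕ 8F = 32.
P[2]: E(K, BD) = BB; B5 ⊕ BB = 0E.
P[3]: E(K, B5) = 3B; FD ⊕ 3B = C6.

P[1] = 32, P[2] = 0E, P[3] = C6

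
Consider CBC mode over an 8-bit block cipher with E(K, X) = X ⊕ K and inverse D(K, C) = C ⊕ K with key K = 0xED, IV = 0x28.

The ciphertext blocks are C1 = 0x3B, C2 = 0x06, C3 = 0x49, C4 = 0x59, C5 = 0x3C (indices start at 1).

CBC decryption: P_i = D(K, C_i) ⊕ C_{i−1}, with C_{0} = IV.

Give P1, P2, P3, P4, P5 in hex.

P1: D(K, 0x3B) = 0xD6; 0xD6 ⊕ 0x28 = 0xFE.
P2: D(K, 0x06) = 0xEB; 0xEB ⊕ 0x3B = 0xD0.
P3: D(K, 0x49) = 0xA4; 0xA4 ⊕ 0x06 = 0xA2.
P4: D(K, 0x59) = 0xB4; 0xB4 ⊕ 0x49 = 0xFD.
P5: D(K, 0x3C) = 0xD1; 0xD1 ⊕ 0x59 = 0x88.

P1 = 0xFE, P2 = 0xD0, P3 = 0xA2, P4 = 0xFD, P5 = 0x88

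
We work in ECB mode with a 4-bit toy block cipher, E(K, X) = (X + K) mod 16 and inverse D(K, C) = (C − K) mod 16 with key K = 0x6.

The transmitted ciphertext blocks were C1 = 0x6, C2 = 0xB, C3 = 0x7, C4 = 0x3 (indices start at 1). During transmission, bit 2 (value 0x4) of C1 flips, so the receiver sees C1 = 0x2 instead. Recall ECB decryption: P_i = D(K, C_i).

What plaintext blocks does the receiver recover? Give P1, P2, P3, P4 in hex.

Only C1 changed, to 0x2. In ECB, a change in C_i affects only P_i. Decrypting the received ciphertext:
P1: D(K, 0x2) = 0xC.
P2: D(K, 0xB) = 0x5.
P3: D(K, 0x7) = 0x1.
P4: D(K, 0x3) = 0xD.
Blocks that differ from the original plaintext: P1.

P1 = 0xC, P2 = 0x5, P3 = 0x1, P4 = 0xD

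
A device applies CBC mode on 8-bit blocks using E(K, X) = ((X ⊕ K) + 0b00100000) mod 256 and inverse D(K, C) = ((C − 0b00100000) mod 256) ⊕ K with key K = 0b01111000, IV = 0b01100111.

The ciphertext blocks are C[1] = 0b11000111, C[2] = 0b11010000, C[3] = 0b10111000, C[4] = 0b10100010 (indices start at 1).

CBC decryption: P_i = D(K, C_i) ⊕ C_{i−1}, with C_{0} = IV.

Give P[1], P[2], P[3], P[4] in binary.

P[1]: D(K, 0b11000111) = 0b11011111; 0b11011111 ⊕ 0b01100111 = 0b10111000.
P[2]: D(K, 0b11010000) = 0b11001000; 0b11001000 ⊕ 0b11000111 = 0b00001111.
P[3]: D(K, 0b10111000) = 0b11100000; 0b11100000 ⊕ 0b11010000 = 0b00110000.
P[4]: D(K, 0b10100010) = 0b11111010; 0b11111010 ⊕ 0b10111000 = 0b01000010.

P[1] = 0b10111000, P[2] = 0b00001111, P[3] = 0b00110000, P[4] = 0b01000010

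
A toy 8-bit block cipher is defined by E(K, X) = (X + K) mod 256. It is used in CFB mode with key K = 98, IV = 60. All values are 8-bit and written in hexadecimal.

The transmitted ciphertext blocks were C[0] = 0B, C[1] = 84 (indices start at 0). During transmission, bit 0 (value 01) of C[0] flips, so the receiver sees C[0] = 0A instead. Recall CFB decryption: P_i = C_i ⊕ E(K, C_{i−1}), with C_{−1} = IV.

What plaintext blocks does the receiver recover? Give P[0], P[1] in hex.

P[0] = F2, P[1] = 26

Only C[0] changed, to 0A. In CFB, a change in C_i flips the same bit in P_i and garbles P_{i+1}. Decrypting the received ciphertext:
P[0]: E(K, 60) = F8; 0A ⊕ F8 = F2.
P[1]: E(K, 0A) = A2; 84 ⊕ A2 = 26.
Blocks that differ from the original plaintext: P[0], P[1].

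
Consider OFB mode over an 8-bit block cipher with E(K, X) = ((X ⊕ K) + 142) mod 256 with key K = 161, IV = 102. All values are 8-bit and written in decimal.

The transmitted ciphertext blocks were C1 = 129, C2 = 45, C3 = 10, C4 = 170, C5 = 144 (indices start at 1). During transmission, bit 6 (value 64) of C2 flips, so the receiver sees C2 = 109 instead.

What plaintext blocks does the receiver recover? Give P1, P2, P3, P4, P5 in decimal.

P1 = 212, P2 = 239, P3 = 187, P4 = 52, P5 = 93

OFB decryption: S_i = E(K, S_{i−1}) with S_{0} = IV; P_i = C_i ⊕ S_i.
Only C2 changed, to 109. In OFB, a change in C_i flips the same bit in P_i only; the keystream is unaffected. Decrypting the received ciphertext:
P1: S = E(K, 102) = 85; 129 ⊕ 85 = 212.
P2: S = E(K, 85) = 130; 109 ⊕ 130 = 239.
P3: S = E(K, 130) = 177; 10 ⊕ 177 = 187.
P4: S = E(K, 177) = 158; 170 ⊕ 158 = 52.
P5: S = E(K, 158) = 205; 144 ⊕ 205 = 93.
Blocks that differ from the original plaintext: P2.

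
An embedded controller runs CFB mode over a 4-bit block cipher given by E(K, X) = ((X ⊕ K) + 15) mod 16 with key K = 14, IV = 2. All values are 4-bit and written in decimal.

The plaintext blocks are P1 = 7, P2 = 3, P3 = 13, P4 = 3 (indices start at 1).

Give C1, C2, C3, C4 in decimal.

CFB encryption: C_i = P_i ⊕ E(K, C_{i−1}), with C_{0} = IV.
C1: E(K, 2) = 11; 7 ⊕ 11 = 12.
C2: E(K, 12) = 1; 3 ⊕ 1 = 2.
C3: E(K, 2) = 11; 13 ⊕ 11 = 6.
C4: E(K, 6) = 7; 3 ⊕ 7 = 4.

C1 = 12, C2 = 2, C3 = 6, C4 = 4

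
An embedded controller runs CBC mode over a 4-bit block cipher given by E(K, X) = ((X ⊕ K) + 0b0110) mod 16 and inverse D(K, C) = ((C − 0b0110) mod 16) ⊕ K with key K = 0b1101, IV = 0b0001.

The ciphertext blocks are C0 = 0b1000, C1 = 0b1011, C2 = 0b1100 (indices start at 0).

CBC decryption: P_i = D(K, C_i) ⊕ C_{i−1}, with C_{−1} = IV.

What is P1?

P1 = 0b0000

P1: D(K, 0b1011) = 0b1000; 0b1000 ⊕ 0b1000 = 0b0000.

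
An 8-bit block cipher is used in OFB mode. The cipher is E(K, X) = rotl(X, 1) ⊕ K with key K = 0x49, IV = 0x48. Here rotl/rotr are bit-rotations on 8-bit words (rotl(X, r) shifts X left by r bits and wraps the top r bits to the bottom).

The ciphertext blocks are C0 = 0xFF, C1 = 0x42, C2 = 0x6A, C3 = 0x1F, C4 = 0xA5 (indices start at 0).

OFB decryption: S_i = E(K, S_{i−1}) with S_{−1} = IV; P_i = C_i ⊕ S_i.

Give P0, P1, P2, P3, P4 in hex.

P0 = 0x26, P1 = 0xB8, P2 = 0xD6, P3 = 0x2F, P4 = 0x8C

P0: S = E(K, 0x48) = 0xD9; 0xFF ⊕ 0xD9 = 0x26.
P1: S = E(K, 0xD9) = 0xFA; 0x42 ⊕ 0xFA = 0xB8.
P2: S = E(K, 0xFA) = 0xBC; 0x6A ⊕ 0xBC = 0xD6.
P3: S = E(K, 0xBC) = 0x30; 0x1F ⊕ 0x30 = 0x2F.
P4: S = E(K, 0x30) = 0x29; 0xA5 ⊕ 0x29 = 0x8C.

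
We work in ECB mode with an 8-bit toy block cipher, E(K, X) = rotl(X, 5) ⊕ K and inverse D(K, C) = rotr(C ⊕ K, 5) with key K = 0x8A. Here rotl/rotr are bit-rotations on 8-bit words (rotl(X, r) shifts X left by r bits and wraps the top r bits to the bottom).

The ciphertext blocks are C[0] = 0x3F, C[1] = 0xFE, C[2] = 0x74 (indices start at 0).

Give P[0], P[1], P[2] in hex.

ECB decryption: P_i = D(K, C_i).
P[0]: D(K, 0x3F) = 0xAD.
P[1]: D(K, 0xFE) = 0xA3.
P[2]: D(K, 0x74) = 0xF7.

P[0] = 0xAD, P[1] = 0xA3, P[2] = 0xF7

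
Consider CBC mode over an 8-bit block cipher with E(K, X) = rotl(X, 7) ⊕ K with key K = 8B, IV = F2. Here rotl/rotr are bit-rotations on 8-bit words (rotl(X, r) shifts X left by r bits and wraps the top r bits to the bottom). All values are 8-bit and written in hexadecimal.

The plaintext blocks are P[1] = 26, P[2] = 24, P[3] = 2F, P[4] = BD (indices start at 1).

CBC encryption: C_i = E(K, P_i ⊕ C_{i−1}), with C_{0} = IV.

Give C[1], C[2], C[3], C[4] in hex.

C[1]: P[1] ⊕ F2 = D4; E(K, D4) = E1.
C[2]: P[2] ⊕ E1 = C5; E(K, C5) = 69.
C[3]: P[3] ⊕ 69 = 46; E(K, 46) = A8.
C[4]: P[4] ⊕ A8 = 15; E(K, 15) = 01.

C[1] = E1, C[2] = 69, C[3] = A8, C[4] = 01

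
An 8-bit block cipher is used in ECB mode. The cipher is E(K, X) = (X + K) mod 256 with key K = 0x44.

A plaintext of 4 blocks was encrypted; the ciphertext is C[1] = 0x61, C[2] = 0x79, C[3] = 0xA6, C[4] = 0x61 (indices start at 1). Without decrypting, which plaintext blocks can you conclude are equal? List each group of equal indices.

ECB encrypts each block independently with the same key, so equal ciphertext blocks imply equal plaintext blocks.
C[1] = C[4] = 0x61, so P[1] = P[4].

P[1] = P[4]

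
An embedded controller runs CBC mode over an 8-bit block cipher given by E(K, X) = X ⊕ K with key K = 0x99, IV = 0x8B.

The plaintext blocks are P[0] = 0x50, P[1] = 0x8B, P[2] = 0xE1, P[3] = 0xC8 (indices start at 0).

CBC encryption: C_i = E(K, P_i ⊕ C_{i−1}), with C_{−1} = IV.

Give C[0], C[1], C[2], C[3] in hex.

C[0]: P[0] ⊕ 0x8B = 0xDB; E(K, 0xDB) = 0x42.
C[1]: P[1] ⊕ 0x42 = 0xC9; E(K, 0xC9) = 0x50.
C[2]: P[2] ⊕ 0x50 = 0xB1; E(K, 0xB1) = 0x28.
C[3]: P[3] ⊕ 0x28 = 0xE0; E(K, 0xE0) = 0x79.

C[0] = 0x42, C[1] = 0x50, C[2] = 0x28, C[3] = 0x79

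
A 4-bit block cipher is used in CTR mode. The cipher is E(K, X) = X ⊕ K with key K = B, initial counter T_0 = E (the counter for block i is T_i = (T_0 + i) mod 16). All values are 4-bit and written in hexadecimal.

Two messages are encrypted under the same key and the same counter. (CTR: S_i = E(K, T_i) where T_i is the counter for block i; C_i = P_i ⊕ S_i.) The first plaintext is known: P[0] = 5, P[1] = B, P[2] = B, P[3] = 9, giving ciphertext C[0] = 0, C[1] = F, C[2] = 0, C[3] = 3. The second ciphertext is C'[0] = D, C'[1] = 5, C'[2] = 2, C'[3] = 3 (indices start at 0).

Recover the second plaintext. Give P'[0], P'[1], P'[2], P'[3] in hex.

In CTR with a reused counter, both messages share the same keystream S_i, so C_i ⊕ C'_i = P_i ⊕ P'_i and thus P'_i = P_i ⊕ C_i ⊕ C'_i.
P'[0]: 5 ⊕ 0 ⊕ D = 8.
P'[1]: B ⊕ F ⊕ 5 = 1.
P'[2]: B ⊕ 0 ⊕ 2 = 9.
P'[3]: 9 ⊕ 3 ⊕ 3 = 9.

P'[0] = 8, P'[1] = 1, P'[2] = 9, P'[3] = 9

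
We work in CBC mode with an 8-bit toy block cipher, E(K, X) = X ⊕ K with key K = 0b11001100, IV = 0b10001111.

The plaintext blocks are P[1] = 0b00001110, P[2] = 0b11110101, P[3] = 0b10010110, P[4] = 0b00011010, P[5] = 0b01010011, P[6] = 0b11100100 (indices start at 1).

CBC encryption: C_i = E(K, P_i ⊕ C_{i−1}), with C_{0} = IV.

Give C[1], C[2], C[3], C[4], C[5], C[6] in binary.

C[1] = 0b01001101, C[2] = 0b01110100, C[3] = 0b00101110, C[4] = 0b11111000, C[5] = 0b01100111, C[6] = 0b01001111

C[1]: P[1] ⊕ 0b10001111 = 0b10000001; E(K, 0b10000001) = 0b01001101.
C[2]: P[2] ⊕ 0b01001101 = 0b10111000; E(K, 0b10111000) = 0b01110100.
C[3]: P[3] ⊕ 0b01110100 = 0b11100010; E(K, 0b11100010) = 0b00101110.
C[4]: P[4] ⊕ 0b00101110 = 0b00110100; E(K, 0b00110100) = 0b11111000.
C[5]: P[5] ⊕ 0b11111000 = 0b10101011; E(K, 0b10101011) = 0b01100111.
C[6]: P[6] ⊕ 0b01100111 = 0b10000011; E(K, 0b10000011) = 0b01001111.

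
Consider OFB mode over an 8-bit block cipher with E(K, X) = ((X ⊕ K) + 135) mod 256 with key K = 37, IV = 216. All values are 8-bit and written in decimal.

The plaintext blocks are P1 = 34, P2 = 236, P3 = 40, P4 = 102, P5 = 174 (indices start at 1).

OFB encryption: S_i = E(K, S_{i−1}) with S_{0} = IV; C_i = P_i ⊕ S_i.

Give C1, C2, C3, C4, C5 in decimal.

C1 = 166, C2 = 196, C3 = 188, C4 = 94, C5 = 10

C1: S = E(K, 216) = 132; 34 ⊕ 132 = 166.
C2: S = E(K, 132) = 40; 236 ⊕ 40 = 196.
C3: S = E(K, 40) = 148; 40 ⊕ 148 = 188.
C4: S = E(K, 148) = 56; 102 ⊕ 56 = 94.
C5: S = E(K, 56) = 164; 174 ⊕ 164 = 10.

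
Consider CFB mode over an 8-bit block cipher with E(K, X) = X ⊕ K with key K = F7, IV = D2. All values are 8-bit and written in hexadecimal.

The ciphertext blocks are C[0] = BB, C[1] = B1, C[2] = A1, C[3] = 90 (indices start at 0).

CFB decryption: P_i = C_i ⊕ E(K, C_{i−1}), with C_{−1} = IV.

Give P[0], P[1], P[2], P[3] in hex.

P[0] = 9E, P[1] = FD, P[2] = E7, P[3] = C6

P[0]: E(K, D2) = 25; BB ⊕ 25 = 9E.
P[1]: E(K, BB) = 4C; B1 ⊕ 4C = FD.
P[2]: E(K, B1) = 46; A1 ⊕ 46 = E7.
P[3]: E(K, A1) = 56; 90 ⊕ 56 = C6.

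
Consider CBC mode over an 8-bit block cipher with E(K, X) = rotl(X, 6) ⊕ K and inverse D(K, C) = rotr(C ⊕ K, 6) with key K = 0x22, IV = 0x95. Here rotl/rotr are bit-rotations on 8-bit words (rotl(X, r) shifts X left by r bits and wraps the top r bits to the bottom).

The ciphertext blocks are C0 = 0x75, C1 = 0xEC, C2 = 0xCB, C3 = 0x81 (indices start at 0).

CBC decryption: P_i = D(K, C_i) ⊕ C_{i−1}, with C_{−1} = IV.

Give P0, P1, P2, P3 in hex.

P0: D(K, 0x75) = 0x5D; 0x5D ⊕ 0x95 = 0xC8.
P1: D(K, 0xEC) = 0x3B; 0x3B ⊕ 0x75 = 0x4E.
P2: D(K, 0xCB) = 0xA7; 0xA7 ⊕ 0xEC = 0x4B.
P3: D(K, 0x81) = 0x8E; 0x8E ⊕ 0xCB = 0x45.

P0 = 0xC8, P1 = 0x4E, P2 = 0x4B, P3 = 0x45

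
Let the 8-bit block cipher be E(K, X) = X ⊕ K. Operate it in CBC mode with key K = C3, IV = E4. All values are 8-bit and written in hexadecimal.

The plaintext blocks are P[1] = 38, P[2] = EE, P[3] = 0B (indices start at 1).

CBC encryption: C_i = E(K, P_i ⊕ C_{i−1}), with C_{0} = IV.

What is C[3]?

C[3] = FA

C[1]: P[1] ⊕ E4 = DC; E(K, DC) = 1F.
C[2]: P[2] ⊕ 1F = F1; E(K, F1) = 32.
C[3]: P[3] ⊕ 32 = 39; E(K, 39) = FA.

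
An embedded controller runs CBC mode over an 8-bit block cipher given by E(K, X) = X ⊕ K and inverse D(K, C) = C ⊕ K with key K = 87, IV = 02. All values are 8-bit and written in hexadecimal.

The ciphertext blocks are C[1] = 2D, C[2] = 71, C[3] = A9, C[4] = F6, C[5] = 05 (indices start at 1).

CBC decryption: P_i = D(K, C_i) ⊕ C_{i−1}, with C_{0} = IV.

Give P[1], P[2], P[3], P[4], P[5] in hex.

P[1]: D(K, 2D) = AA; AA ⊕ 02 = A8.
P[2]: D(K, 71) = F6; F6 ⊕ 2D = DB.
P[3]: D(K, A9) = 2E; 2E ⊕ 71 = 5F.
P[4]: D(K, F6) = 71; 71 ⊕ A9 = D8.
P[5]: D(K, 05) = 82; 82 ⊕ F6 = 74.

P[1] = A8, P[2] = DB, P[3] = 5F, P[4] = D8, P[5] = 74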